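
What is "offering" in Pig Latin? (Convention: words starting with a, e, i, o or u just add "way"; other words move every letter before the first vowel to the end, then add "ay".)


Word: "offering"
Starts with vowel → add 'way'
Pig Latin = "offeringway"


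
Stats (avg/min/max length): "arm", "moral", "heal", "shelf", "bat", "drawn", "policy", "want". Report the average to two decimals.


Lengths: "arm"=3, "moral"=5, "heal"=4, "shelf"=5, "bat"=3, "drawn"=5, "policy"=6, "want"=4
Sum = 35, Count = 8
Average = 35/8 = 4.38
= avg=4.38, min=3, max=6


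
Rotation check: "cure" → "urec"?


Word: "cure", Candidate: "urec"
Method: check if candidate is substring of word+word
"curecure" contains "urec"? Yes
Is rotation = Yes


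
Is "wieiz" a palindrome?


Word: "wieiz"
Reversed: "zieiw"
Forward == Backward? wieiz != zieiw
Palindrome = No


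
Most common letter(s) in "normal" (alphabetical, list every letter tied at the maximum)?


Word: "normal"
Letter counts:
  'a': 1
  'l': 1
  'm': 1
  'n': 1
  'o': 1
  'r': 1
Maximum count = 1
Most frequent = 'a', 'l', 'm', 'n', 'o', 'r' (1 time each)


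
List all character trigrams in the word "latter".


Word: "latter" (length 6)
Number of trigrams = 6 - 3 + 1 = 4
  Position 0: "lat"
  Position 1: "att"
  Position 2: "tte"
  Position 3: "ter"
Trigrams = "lat", "att", "tte", "ter"


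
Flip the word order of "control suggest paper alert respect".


Original: "control suggest paper alert respect"
Words (1..n): control | suggest | paper | alert | respect
Reversed (n..1): respect | alert | paper | suggest | control
Result = "respect alert paper suggest control"


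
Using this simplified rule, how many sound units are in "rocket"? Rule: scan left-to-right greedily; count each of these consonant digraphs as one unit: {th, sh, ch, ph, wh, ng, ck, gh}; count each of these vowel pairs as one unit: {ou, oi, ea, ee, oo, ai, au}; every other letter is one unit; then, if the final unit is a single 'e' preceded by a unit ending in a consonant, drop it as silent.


Word: "rocket" (6 letters)
Left-to-right scan:
  (1) 'r' (letter)
  (2) 'o' (letter)
  (3) 'ck' (digraph)
  (4) 'e' (letter)
  (5) 't' (letter)
Units from scan: 5
Sound units = 5 units


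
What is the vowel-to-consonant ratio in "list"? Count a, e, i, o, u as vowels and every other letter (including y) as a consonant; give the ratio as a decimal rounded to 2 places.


Word: "list"
Vowels (a,e,i,o,u): 1
Consonants: 3
Ratio = 1/3
= 0.33


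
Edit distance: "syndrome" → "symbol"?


Word 1: "syndrome" (length 8)
Word 2: "symbol" (length 6)
One optimal edit sequence (insert/delete/substitute each cost 1):
  1. keep 's'
  2. keep 'y'
  3. delete 'n'  (+1)
  4. substitute 'd' -> 'm'  (+1)
  5. substitute 'r' -> 'b'  (+1)
  6. keep 'o'
  7. delete 'm'  (+1)
  8. substitute 'e' -> 'l'  (+1)
Total edit operations: 5
Edit distance = 5


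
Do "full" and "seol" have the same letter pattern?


Pattern of "full": [0, 1, 2, 2]
Pattern of "seol": [0, 1, 2, 3]
Patterns do not match
Same pattern = No


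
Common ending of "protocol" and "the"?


Word 1: "protocol"
Word 2: "the"
Comparing from end:
  Pos -1: 'l' != 'e' (stop)
LCS = "" (length 0)


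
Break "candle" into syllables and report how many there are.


Word: "candle"
Syllable breakdown: can / dle
Counting: 2 parts
= 2 syllables


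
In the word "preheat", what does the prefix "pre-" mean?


Prefix: pre-
Example: preheat = pre- + heat
Meaning = before


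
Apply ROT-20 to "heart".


Word: "heart"
Shift: 20
Each letter → (letter + shift) mod 26:
  'h' (7) + 20 = 1 → 'b'
  'e' (4) + 20 = 24 → 'y'
  'a' (0) + 20 = 20 → 'u'
  'r' (17) + 20 = 11 → 'l'
  't' (19) + 20 = 13 → 'n'
Result = "byuln"


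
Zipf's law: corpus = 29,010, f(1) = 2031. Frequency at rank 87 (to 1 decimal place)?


Zipf's law: f(r) = f(1) / r
f(1) = 2031
f(87) = 2031 / 87
= 23.3 occurrences


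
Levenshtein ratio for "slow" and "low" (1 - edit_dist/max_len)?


Word 1: "slow" (length 4)
Word 2: "low" (length 3)
One optimal edit sequence:
  1. delete 's'  (+1)
  2. keep 'l'
  3. keep 'o'
  4. keep 'w'
Edit distance = 1
Max length = max(4, 3) = 4
Similarity = 1 - 1/4
= 0.7500


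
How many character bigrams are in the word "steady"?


Word: "steady" (length 6)
Number of 2-grams = length - 2 + 1 = 6 - 2 + 1
= 5


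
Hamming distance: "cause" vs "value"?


Comparing character by character (same length = 5):
  Pos 0: 'c' vs 'v' !=
  Pos 1: 'a' vs 'a' =
  Pos 2: 'u' vs 'l' !=
  Pos 3: 's' vs 'u' !=
  Pos 4: 'e' vs 'e' =
Hamming distance = 3


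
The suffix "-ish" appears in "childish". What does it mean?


Suffix: -ish
Example: childish = child + -ish
Meaning = somewhat / having the qualities of


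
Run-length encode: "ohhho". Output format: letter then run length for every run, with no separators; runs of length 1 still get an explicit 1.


String: "ohhho"
Scanning for consecutive runs:
  'o' x 1
  'h' x 3
  'o' x 1
RLE = "o1h3o1"


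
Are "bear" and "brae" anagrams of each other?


Word 1: "bear" → sorted: aber
Word 2: "brae" → sorted: aber
Same letters? aber == aber
Anagram = Yes


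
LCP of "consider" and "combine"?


Word 1: "consider"
Word 2: "combine"
Comparing from start:
  Pos 0: 'c' == 'c'
  Pos 1: 'o' == 'o'
  Pos 2: 'n' != 'm' (stop)
LCP = "co" (length 2)


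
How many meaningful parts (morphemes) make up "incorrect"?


Word: "incorrect"
Morphemes: in- + correct
Each morpheme carries meaning
= 2 morphemes


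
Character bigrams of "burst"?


Word: "burst" (length 5)
Number of bigrams = 5 - 2 + 1 = 4
  Position 0: "bu"
  Position 1: "ur"
  Position 2: "rs"
  Position 3: "st"
Bigrams = "bu", "ur", "rs", "st"


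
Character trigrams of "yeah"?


Word: "yeah" (length 4)
Number of trigrams = 4 - 3 + 1 = 2
  Position 0: "yea"
  Position 1: "eah"
Trigrams = "yea", "eah"


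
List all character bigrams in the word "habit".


Word: "habit" (length 5)
Number of bigrams = 5 - 2 + 1 = 4
  Position 0: "ha"
  Position 1: "ab"
  Position 2: "bi"
  Position 3: "it"
Bigrams = "ha", "ab", "bi", "it"


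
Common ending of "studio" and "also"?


Word 1: "studio"
Word 2: "also"
Comparing from end:
  Pos -1: 'o' == 'o'
  Pos -2: 'i' != 's' (stop)
LCS = "o" (length 1)


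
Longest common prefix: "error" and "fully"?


Word 1: "error"
Word 2: "fully"
Comparing from start:
  Pos 0: 'e' != 'f' (stop)
LCP = "" (length 0)


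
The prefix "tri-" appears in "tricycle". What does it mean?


Prefix: tri-
Example: tricycle = tri- + cycle
Meaning = three


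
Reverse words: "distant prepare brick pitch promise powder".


Original: "distant prepare brick pitch promise powder"
Words (1..n): distant | prepare | brick | pitch | promise | powder
Reversed (n..1): powder | promise | pitch | brick | prepare | distant
Result = "powder promise pitch brick prepare distant"


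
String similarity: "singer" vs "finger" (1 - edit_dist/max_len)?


Word 1: "singer" (length 6)
Word 2: "finger" (length 6)
One optimal edit sequence:
  1. substitute 's' -> 'f'  (+1)
  2. keep 'i'
  3. keep 'n'
  4. keep 'g'
  5. keep 'e'
  6. keep 'r'
Edit distance = 1
Max length = max(6, 6) = 6
Similarity = 1 - 1/6
= 0.8333


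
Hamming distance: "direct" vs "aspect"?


Comparing character by character (same length = 6):
  Pos 0: 'd' vs 'a' !=
  Pos 1: 'i' vs 's' !=
  Pos 2: 'r' vs 'p' !=
  Pos 3: 'e' vs 'e' =
  Pos 4: 'c' vs 'c' =
  Pos 5: 't' vs 't' =
Hamming distance = 3


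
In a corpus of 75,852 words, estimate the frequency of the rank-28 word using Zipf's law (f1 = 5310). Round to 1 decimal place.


Zipf's law: f(r) = f(1) / r
f(1) = 5310
f(28) = 5310 / 28
= 189.6 occurrences


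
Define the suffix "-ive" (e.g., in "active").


Suffix: -ive
Example: active = act + -ive
Meaning = tending to


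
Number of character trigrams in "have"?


Word: "have" (length 4)
Number of 3-grams = length - 3 + 1 = 4 - 3 + 1
= 2


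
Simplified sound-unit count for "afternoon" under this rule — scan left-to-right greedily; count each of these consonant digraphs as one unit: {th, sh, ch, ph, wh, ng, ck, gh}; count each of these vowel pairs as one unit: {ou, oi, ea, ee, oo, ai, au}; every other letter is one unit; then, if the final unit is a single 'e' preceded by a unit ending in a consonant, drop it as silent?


Word: "afternoon" (9 letters)
Left-to-right scan:
  (1) 'a' (letter)
  (2) 'f' (letter)
  (3) 't' (letter)
  (4) 'e' (letter)
  (5) 'r' (letter)
  (6) 'n' (letter)
  (7) 'oo' (vowel-pair)
  (8) 'n' (letter)
Units from scan: 8
Sound units = 8 units


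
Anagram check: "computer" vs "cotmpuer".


Word 1: "computer" → sorted: cemoprtu
Word 2: "cotmpuer" → sorted: cemoprtu
Same letters? cemoprtu == cemoprtu
Anagram = Yes


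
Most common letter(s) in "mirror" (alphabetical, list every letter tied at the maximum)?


Word: "mirror"
Letter counts:
  'i': 1
  'm': 1
  'o': 1
  'r': 3
Maximum count = 3
Most frequent = 'r' (3 times each)


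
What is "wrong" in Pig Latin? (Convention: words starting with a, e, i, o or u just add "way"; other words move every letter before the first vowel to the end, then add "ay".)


Word: "wrong"
Starts with consonant(s) → move to end, add 'ay'
Consonant cluster: "wr"
Pig Latin = "ongwray"


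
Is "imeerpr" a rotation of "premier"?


Word: "premier", Candidate: "imeerpr"
Method: check if candidate is substring of word+word
"premierpremier" contains "imeerpr"? No
Is rotation = No


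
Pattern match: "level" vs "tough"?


Pattern of "level": [0, 1, 2, 1, 0]
Pattern of "tough": [0, 1, 2, 3, 4]
Patterns do not match
Same pattern = No


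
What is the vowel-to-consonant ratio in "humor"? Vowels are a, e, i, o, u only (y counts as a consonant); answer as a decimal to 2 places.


Word: "humor"
Vowels (a,e,i,o,u): 2
Consonants: 3
Ratio = 2/3
= 0.67


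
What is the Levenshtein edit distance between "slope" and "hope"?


Word 1: "slope" (length 5)
Word 2: "hope" (length 4)
One optimal edit sequence (insert/delete/substitute each cost 1):
  1. delete 's'  (+1)
  2. substitute 'l' -> 'h'  (+1)
  3. keep 'o'
  4. keep 'p'
  5. keep 'e'
Total edit operations: 2
Edit distance = 2


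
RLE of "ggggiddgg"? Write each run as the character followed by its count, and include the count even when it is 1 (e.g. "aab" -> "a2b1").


String: "ggggiddgg"
Scanning for consecutive runs:
  'g' x 4
  'i' x 1
  'd' x 2
  'g' x 2
RLE = "g4i1d2g2"


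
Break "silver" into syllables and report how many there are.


Word: "silver"
Syllable breakdown: sil · ver
Counting: 2 parts
= 2 syllables


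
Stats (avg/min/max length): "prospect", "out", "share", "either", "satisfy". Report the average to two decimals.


Lengths: "prospect"=8, "out"=3, "share"=5, "either"=6, "satisfy"=7
Sum = 29, Count = 5
Average = 29/5 = 5.80
= avg=5.80, min=3, max=8


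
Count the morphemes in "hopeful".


Word: "hopeful"
Morphemes: hope + -ful
Each morpheme carries meaning
= 2 morphemes


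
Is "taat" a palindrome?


Word: "taat"
Reversed: "taat"
Forward == Backward? taat == taat
Palindrome = Yes


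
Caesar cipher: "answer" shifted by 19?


Word: "answer"
Shift: 19
Each letter → (letter + shift) mod 26:
  'a' (0) + 19 = 19 → 't'
  'n' (13) + 19 = 6 → 'g'
  's' (18) + 19 = 11 → 'l'
  'w' (22) + 19 = 15 → 'p'
  'e' (4) + 19 = 23 → 'x'
  'r' (17) + 19 = 10 → 'k'
Result = "tglpxk"


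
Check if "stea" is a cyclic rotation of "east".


Word: "east", Candidate: "stea"
Method: check if candidate is substring of word+word
"easteast" contains "stea"? Yes
Is rotation = Yes


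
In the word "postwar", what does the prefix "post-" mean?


Prefix: post-
Example: postwar = post- + war
Meaning = after


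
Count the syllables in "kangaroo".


Word: "kangaroo"
Syllable breakdown: kan-ga-roo
Counting: 3 parts
= 3 syllables


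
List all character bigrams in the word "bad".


Word: "bad" (length 3)
Number of bigrams = 3 - 2 + 1 = 2
  Position 0: "ba"
  Position 1: "ad"
Bigrams = "ba", "ad"


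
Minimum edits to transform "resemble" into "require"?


Word 1: "resemble" (length 8)
Word 2: "require" (length 7)
One optimal edit sequence (insert/delete/substitute each cost 1):
  1. keep 'r'
  2. keep 'e'
  3. delete 's'  (+1)
  4. substitute 'e' -> 'q'  (+1)
  5. substitute 'm' -> 'u'  (+1)
  6. substitute 'b' -> 'i'  (+1)
  7. substitute 'l' -> 'r'  (+1)
  8. keep 'e'
Total edit operations: 5
Edit distance = 5


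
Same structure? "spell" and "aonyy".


Pattern of "spell": [0, 1, 2, 3, 3]
Pattern of "aonyy": [0, 1, 2, 3, 3]
Patterns match
Same pattern = Yes


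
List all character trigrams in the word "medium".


Word: "medium" (length 6)
Number of trigrams = 6 - 3 + 1 = 4
  Position 0: "med"
  Position 1: "edi"
  Position 2: "diu"
  Position 3: "ium"
Trigrams = "med", "edi", "diu", "ium"


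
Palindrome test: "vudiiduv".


Word: "vudiiduv"
Reversed: "vudiiduv"
Forward == Backward? vudiiduv == vudiiduv
Palindrome = Yes


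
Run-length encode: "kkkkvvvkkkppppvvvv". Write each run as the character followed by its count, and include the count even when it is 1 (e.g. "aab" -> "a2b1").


String: "kkkkvvvkkkppppvvvv"
Scanning for consecutive runs:
  'k' x 4
  'v' x 3
  'k' x 3
  'p' x 4
  'v' x 4
RLE = "k4v3k3p4v4"


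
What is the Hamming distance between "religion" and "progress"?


Comparing character by character (same length = 8):
  Pos 0: 'r' vs 'p' !=
  Pos 1: 'e' vs 'r' !=
  Pos 2: 'l' vs 'o' !=
  Pos 3: 'i' vs 'g' !=
  Pos 4: 'g' vs 'r' !=
  Pos 5: 'i' vs 'e' !=
  Pos 6: 'o' vs 's' !=
  Pos 7: 'n' vs 's' !=
Hamming distance = 8


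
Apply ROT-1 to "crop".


Word: "crop"
Shift: 1
Each letter → (letter + shift) mod 26:
  'c' (2) + 1 = 3 → 'd'
  'r' (17) + 1 = 18 → 's'
  'o' (14) + 1 = 15 → 'p'
  'p' (15) + 1 = 16 → 'q'
Result = "dspq"


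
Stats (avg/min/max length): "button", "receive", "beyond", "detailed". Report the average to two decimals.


Lengths: "button"=6, "receive"=7, "beyond"=6, "detailed"=8
Sum = 27, Count = 4
Average = 27/4 = 6.75
= avg=6.75, min=6, max=8


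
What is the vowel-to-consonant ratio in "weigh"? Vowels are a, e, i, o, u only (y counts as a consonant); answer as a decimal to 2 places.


Word: "weigh"
Vowels (a,e,i,o,u): 2
Consonants: 3
Ratio = 2/3
= 0.67


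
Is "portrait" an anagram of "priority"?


Word 1: "priority" → sorted: iioprrty
Word 2: "portrait" → sorted: aioprrtt
Same letters? iioprrty != aioprrtt
Anagram = No


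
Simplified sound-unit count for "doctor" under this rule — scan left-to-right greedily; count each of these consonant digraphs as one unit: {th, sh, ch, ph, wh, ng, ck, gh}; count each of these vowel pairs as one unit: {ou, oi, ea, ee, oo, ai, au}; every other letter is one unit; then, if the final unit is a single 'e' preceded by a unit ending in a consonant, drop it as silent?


Word: "doctor" (6 letters)
Left-to-right scan:
  [1] 'd' (letter)
  [2] 'o' (letter)
  [3] 'c' (letter)
  [4] 't' (letter)
  [5] 'o' (letter)
  [6] 'r' (letter)
Units from scan: 6
Sound units = 6 units


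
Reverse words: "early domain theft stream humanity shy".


Original: "early domain theft stream humanity shy"
Words (1..n): early | domain | theft | stream | humanity | shy
Reversed (n..1): shy | humanity | stream | theft | domain | early
Result = "shy humanity stream theft domain early"


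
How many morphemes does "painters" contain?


Word: "painters"
Morphemes: paint + -er + -s
Each morpheme carries meaning
= 3 morphemes


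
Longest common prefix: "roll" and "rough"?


Word 1: "roll"
Word 2: "rough"
Comparing from start:
  Pos 0: 'r' == 'r'
  Pos 1: 'o' == 'o'
  Pos 2: 'l' != 'u' (stop)
LCP = "ro" (length 2)


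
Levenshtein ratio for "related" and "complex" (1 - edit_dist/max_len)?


Word 1: "related" (length 7)
Word 2: "complex" (length 7)
One optimal edit sequence:
  1. substitute 'r' -> 'c'  (+1)
  2. substitute 'e' -> 'o'  (+1)
  3. substitute 'l' -> 'm'  (+1)
  4. substitute 'a' -> 'p'  (+1)
  5. substitute 't' -> 'l'  (+1)
  6. keep 'e'
  7. substitute 'd' -> 'x'  (+1)
Edit distance = 6
Max length = max(7, 7) = 7
Similarity = 1 - 6/7
= 0.1429


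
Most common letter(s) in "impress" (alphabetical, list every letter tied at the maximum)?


Word: "impress"
Letter counts:
  'e': 1
  'i': 1
  'm': 1
  'p': 1
  'r': 1
  's': 2
Maximum count = 2
Most frequent = 's' (2 times each)


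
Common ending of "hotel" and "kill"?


Word 1: "hotel"
Word 2: "kill"
Comparing from end:
  Pos -1: 'l' == 'l'
  Pos -2: 'e' != 'l' (stop)
LCS = "l" (length 1)


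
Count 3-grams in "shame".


Word: "shame" (length 5)
Number of 3-grams = length - 3 + 1 = 5 - 3 + 1
= 3


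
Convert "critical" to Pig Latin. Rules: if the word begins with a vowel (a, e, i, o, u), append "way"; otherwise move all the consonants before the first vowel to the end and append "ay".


Word: "critical"
Starts with consonant(s) → move to end, add 'ay'
Consonant cluster: "cr"
Pig Latin = "iticalcray"


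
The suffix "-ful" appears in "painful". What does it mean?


Suffix: -ful
As in: painful -> pain + -ful
Meaning = full of


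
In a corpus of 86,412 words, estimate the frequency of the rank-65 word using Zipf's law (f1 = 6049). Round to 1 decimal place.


Zipf's law: f(r) = f(1) / r
f(1) = 6049
f(65) = 6049 / 65
= 93.1 occurrences


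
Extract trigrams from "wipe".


Word: "wipe" (length 4)
Number of trigrams = 4 - 3 + 1 = 2
  Position 0: "wip"
  Position 1: "ipe"
Trigrams = "wip", "ipe"


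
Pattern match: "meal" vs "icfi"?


Pattern of "meal": [0, 1, 2, 3]
Pattern of "icfi": [0, 1, 2, 0]
Patterns do not match
Same pattern = No


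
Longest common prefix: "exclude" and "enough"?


Word 1: "exclude"
Word 2: "enough"
Comparing from start:
  Pos 0: 'e' == 'e'
  Pos 1: 'x' != 'n' (stop)
LCP = "e" (length 1)


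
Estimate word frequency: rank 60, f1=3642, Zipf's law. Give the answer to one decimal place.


Zipf's law: f(r) = f(1) / r
f(1) = 3642
f(60) = 3642 / 60
= 60.7 occurrences


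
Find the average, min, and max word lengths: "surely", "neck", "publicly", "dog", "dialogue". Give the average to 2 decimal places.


Lengths: "surely"=6, "neck"=4, "publicly"=8, "dog"=3, "dialogue"=8
Sum = 29, Count = 5
Average = 29/5 = 5.80
= avg=5.80, min=3, max=8


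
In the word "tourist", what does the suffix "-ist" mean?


Suffix: -ist
As in: tourist -> tour + -ist
Meaning = one who practices


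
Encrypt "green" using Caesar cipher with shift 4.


Word: "green"
Shift: 4
Each letter → (letter + shift) mod 26:
  'g' (6) + 4 = 10 → 'k'
  'r' (17) + 4 = 21 → 'v'
  'e' (4) + 4 = 8 → 'i'
  'e' (4) + 4 = 8 → 'i'
  'n' (13) + 4 = 17 → 'r'
Result = "kviir"


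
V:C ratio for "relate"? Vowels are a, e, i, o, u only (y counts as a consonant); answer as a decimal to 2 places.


Word: "relate"
Vowels (a,e,i,o,u): 3
Consonants: 3
Ratio = 3/3
= 1.00


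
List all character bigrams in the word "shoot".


Word: "shoot" (length 5)
Number of bigrams = 5 - 2 + 1 = 4
  Position 0: "sh"
  Position 1: "ho"
  Position 2: "oo"
  Position 3: "ot"
Bigrams = "sh", "ho", "oo", "ot"


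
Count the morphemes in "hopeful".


Word: "hopeful"
Morphemes: hope + -ful
Each morpheme carries meaning
= 2 morphemes


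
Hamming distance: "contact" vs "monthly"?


Comparing character by character (same length = 7):
  Pos 0: 'c' vs 'm' !=
  Pos 1: 'o' vs 'o' =
  Pos 2: 'n' vs 'n' =
  Pos 3: 't' vs 't' =
  Pos 4: 'a' vs 'h' !=
  Pos 5: 'c' vs 'l' !=
  Pos 6: 't' vs 'y' !=
Hamming distance = 4


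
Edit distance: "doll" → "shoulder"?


Word 1: "doll" (length 4)
Word 2: "shoulder" (length 8)
One optimal edit sequence (insert/delete/substitute each cost 1):
  1. insert 's'  (+1)
  2. substitute 'd' -> 'h'  (+1)
  3. keep 'o'
  4. insert 'u'  (+1)
  5. keep 'l'
  6. insert 'd'  (+1)
  7. insert 'e'  (+1)
  8. substitute 'l' -> 'r'  (+1)
Total edit operations: 6
Edit distance = 6


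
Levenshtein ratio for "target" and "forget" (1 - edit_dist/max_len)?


Word 1: "target" (length 6)
Word 2: "forget" (length 6)
One optimal edit sequence:
  1. substitute 't' -> 'f'  (+1)
  2. substitute 'a' -> 'o'  (+1)
  3. keep 'r'
  4. keep 'g'
  5. keep 'e'
  6. keep 't'
Edit distance = 2
Max length = max(6, 6) = 6
Similarity = 1 - 2/6
= 0.6667


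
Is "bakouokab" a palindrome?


Word: "bakouokab"
Reversed: "bakouokab"
Forward == Backward? bakouokab == bakouokab
Palindrome = Yes


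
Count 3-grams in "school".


Word: "school" (length 6)
Number of 3-grams = length - 3 + 1 = 6 - 3 + 1
= 4


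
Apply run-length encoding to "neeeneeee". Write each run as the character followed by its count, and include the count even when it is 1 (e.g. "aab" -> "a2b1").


String: "neeeneeee"
Scanning for consecutive runs:
  'n' x 1
  'e' x 3
  'n' x 1
  'e' x 4
RLE = "n1e3n1e4"


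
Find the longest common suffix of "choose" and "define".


Word 1: "choose"
Word 2: "define"
Comparing from end:
  Pos -1: 'e' == 'e'
  Pos -2: 's' != 'n' (stop)
LCS = "e" (length 1)


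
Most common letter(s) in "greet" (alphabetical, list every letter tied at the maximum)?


Word: "greet"
Letter counts:
  'e': 2
  'g': 1
  'r': 1
  't': 1
Maximum count = 2
Most frequent = 'e' (2 times each)


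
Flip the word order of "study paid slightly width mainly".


Original: "study paid slightly width mainly"
Words (1..n): study | paid | slightly | width | mainly
Reversed (n..1): mainly | width | slightly | paid | study
Result = "mainly width slightly paid study"


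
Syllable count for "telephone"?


Word: "telephone"
Syllable breakdown: tel | e | phone
Counting: 3 parts
= 3 syllables


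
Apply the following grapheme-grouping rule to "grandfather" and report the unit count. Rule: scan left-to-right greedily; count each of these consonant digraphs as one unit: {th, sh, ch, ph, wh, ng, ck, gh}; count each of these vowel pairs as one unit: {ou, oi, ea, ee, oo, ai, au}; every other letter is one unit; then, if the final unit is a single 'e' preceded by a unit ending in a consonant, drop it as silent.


Word: "grandfather" (11 letters)
Left-to-right scan:
  1. 'g' (letter)
  2. 'r' (letter)
  3. 'a' (letter)
  4. 'n' (letter)
  5. 'd' (letter)
  6. 'f' (letter)
  7. 'a' (letter)
  8. 'th' (digraph)
  9. 'e' (letter)
  10. 'r' (letter)
Units from scan: 10
Sound units = 10 units


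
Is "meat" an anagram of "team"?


Word 1: "team" → sorted: aemt
Word 2: "meat" → sorted: aemt
Same letters? aemt == aemt
Anagram = Yes


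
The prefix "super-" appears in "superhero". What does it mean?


Prefix: super-
Example: superhero (super- + hero)
Meaning = above / beyond


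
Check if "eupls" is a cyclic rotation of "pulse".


Word: "pulse", Candidate: "eupls"
Method: check if candidate is substring of word+word
"pulsepulse" contains "eupls"? No
Is rotation = No


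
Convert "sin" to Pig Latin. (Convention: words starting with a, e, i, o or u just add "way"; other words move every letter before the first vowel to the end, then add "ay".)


Word: "sin"
Starts with consonant(s) → move to end, add 'ay'
Consonant cluster: "s"
Pig Latin = "insay"


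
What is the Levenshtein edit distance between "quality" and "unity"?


Word 1: "quality" (length 7)
Word 2: "unity" (length 5)
One optimal edit sequence (insert/delete/substitute each cost 1):
  1. delete 'q'  (+1)
  2. keep 'u'
  3. delete 'a'  (+1)
  4. substitute 'l' -> 'n'  (+1)
  5. keep 'i'
  6. keep 't'
  7. keep 'y'
Total edit operations: 3
Edit distance = 3


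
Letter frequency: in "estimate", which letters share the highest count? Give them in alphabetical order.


Word: "estimate"
Letter counts:
  'a': 1
  'e': 2
  'i': 1
  'm': 1
  's': 1
  't': 2
Maximum count = 2
Most frequent = 'e', 't' (2 times each)


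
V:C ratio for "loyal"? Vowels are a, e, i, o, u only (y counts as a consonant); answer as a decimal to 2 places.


Word: "loyal"
Vowels (a,e,i,o,u): 2
Consonants: 3
Ratio = 2/3
= 0.67


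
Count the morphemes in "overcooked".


Word: "overcooked"
Morphemes: over- | cook | -ed
Each morpheme carries meaning
= 3 morphemes


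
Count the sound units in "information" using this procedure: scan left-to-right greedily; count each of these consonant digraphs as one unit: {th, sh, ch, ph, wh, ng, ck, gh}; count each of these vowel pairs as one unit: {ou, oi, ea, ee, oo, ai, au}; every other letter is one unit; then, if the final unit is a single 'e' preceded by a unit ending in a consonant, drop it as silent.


Word: "information" (11 letters)
Left-to-right scan:
  (1) 'i' (letter)
  (2) 'n' (letter)
  (3) 'f' (letter)
  (4) 'o' (letter)
  (5) 'r' (letter)
  (6) 'm' (letter)
  (7) 'a' (letter)
  (8) 't' (letter)
  (9) 'i' (letter)
  (10) 'o' (letter)
  (11) 'n' (letter)
Units from scan: 11
Sound units = 11 units


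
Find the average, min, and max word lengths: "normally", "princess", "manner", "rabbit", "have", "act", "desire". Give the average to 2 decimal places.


Lengths: "normally"=8, "princess"=8, "manner"=6, "rabbit"=6, "have"=4, "act"=3, "desire"=6
Sum = 41, Count = 7
Average = 41/7 = 5.86
= avg=5.86, min=3, max=8


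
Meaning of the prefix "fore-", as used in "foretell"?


Prefix: fore-
Example: foretell = fore- + tell
Meaning = before


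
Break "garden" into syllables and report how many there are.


Word: "garden"
Syllable breakdown: gar | den
Counting: 2 parts
= 2 syllables


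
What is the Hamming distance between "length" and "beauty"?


Comparing character by character (same length = 6):
  Pos 0: 'l' vs 'b' !=
  Pos 1: 'e' vs 'e' =
  Pos 2: 'n' vs 'a' !=
  Pos 3: 'g' vs 'u' !=
  Pos 4: 't' vs 't' =
  Pos 5: 'h' vs 'y' !=
Hamming distance = 4


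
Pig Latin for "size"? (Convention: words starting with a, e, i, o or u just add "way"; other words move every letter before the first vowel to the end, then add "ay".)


Word: "size"
Starts with consonant(s) → move to end, add 'ay'
Consonant cluster: "s"
Pig Latin = "izesay"


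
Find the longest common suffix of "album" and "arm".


Word 1: "album"
Word 2: "arm"
Comparing from end:
  Pos -1: 'm' == 'm'
  Pos -2: 'u' != 'r' (stop)
LCS = "m" (length 1)


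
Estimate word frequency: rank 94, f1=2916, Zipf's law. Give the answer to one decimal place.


Zipf's law: f(r) = f(1) / r
f(1) = 2916
f(94) = 2916 / 94
= 31.0 occurrences


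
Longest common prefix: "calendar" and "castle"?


Word 1: "calendar"
Word 2: "castle"
Comparing from start:
  Pos 0: 'c' == 'c'
  Pos 1: 'a' == 'a'
  Pos 2: 'l' != 's' (stop)
LCP = "ca" (length 2)


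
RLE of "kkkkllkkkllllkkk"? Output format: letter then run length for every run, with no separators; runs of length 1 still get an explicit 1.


String: "kkkkllkkkllllkkk"
Scanning for consecutive runs:
  'k' x 4
  'l' x 2
  'k' x 3
  'l' x 4
  'k' x 3
RLE = "k4l2k3l4k3"


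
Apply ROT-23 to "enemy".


Word: "enemy"
Shift: 23
Each letter → (letter + shift) mod 26:
  'e' (4) + 23 = 1 → 'b'
  'n' (13) + 23 = 10 → 'k'
  'e' (4) + 23 = 1 → 'b'
  'm' (12) + 23 = 9 → 'j'
  'y' (24) + 23 = 21 → 'v'
Result = "bkbjv"


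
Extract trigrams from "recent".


Word: "recent" (length 6)
Number of trigrams = 6 - 3 + 1 = 4
  Position 0: "rec"
  Position 1: "ece"
  Position 2: "cen"
  Position 3: "ent"
Trigrams = "rec", "ece", "cen", "ent"


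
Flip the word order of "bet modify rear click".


Original: "bet modify rear click"
Words (1..n): bet | modify | rear | click
Reversed (n..1): click | rear | modify | bet
Result = "click rear modify bet"


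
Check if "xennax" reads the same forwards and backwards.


Word: "xennax"
Reversed: "xannex"
Forward == Backward? xennax != xannex
Palindrome = No


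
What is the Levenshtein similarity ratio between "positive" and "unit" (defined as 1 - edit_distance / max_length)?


Word 1: "positive" (length 8)
Word 2: "unit" (length 4)
One optimal edit sequence:
  1. delete 'p'  (+1)
  2. substitute 'o' -> 'u'  (+1)
  3. substitute 's' -> 'n'  (+1)
  4. keep 'i'
  5. keep 't'
  6. delete 'i'  (+1)
  7. delete 'v'  (+1)
  8. delete 'e'  (+1)
Edit distance = 6
Max length = max(8, 4) = 8
Similarity = 1 - 6/8
= 0.2500


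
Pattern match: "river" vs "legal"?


Pattern of "river": [0, 1, 2, 3, 0]
Pattern of "legal": [0, 1, 2, 3, 0]
Patterns match
Same pattern = Yes


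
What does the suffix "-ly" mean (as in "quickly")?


Suffix: -ly
As in: quickly -> quick + -ly
Meaning = in a manner


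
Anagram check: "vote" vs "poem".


Word 1: "vote" → sorted: eotv
Word 2: "poem" → sorted: emop
Same letters? eotv != emop
Anagram = No


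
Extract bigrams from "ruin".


Word: "ruin" (length 4)
Number of bigrams = 4 - 2 + 1 = 3
  Position 0: "ru"
  Position 1: "ui"
  Position 2: "in"
Bigrams = "ru", "ui", "in"


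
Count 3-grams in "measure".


Word: "measure" (length 7)
Number of 3-grams = length - 3 + 1 = 7 - 3 + 1
= 5


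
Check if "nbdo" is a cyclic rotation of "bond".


Word: "bond", Candidate: "nbdo"
Method: check if candidate is substring of word+word
"bondbond" contains "nbdo"? No
Is rotation = No


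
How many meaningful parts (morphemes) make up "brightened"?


Word: "brightened"
Morphemes: bright + -en + -ed
Each morpheme carries meaning
= 3 morphemes


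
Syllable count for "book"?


Word: "book"
Syllable breakdown: book
Counting: 1 part
= 1 syllable


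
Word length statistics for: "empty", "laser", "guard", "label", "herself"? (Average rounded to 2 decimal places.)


Lengths: "empty"=5, "laser"=5, "guard"=5, "label"=5, "herself"=7
Sum = 27, Count = 5
Average = 27/5 = 5.40
= avg=5.40, min=5, max=7


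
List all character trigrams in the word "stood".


Word: "stood" (length 5)
Number of trigrams = 5 - 3 + 1 = 3
  Position 0: "sto"
  Position 1: "too"
  Position 2: "ood"
Trigrams = "sto", "too", "ood"


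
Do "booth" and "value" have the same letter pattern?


Pattern of "booth": [0, 1, 1, 2, 3]
Pattern of "value": [0, 1, 2, 3, 4]
Patterns do not match
Same pattern = No


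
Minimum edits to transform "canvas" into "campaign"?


Word 1: "canvas" (length 6)
Word 2: "campaign" (length 8)
One optimal edit sequence (insert/delete/substitute each cost 1):
  1. keep 'c'
  2. keep 'a'
  3. substitute 'n' -> 'm'  (+1)
  4. substitute 'v' -> 'p'  (+1)
  5. keep 'a'
  6. insert 'i'  (+1)
  7. insert 'g'  (+1)
  8. substitute 's' -> 'n'  (+1)
Total edit operations: 5
Edit distance = 5


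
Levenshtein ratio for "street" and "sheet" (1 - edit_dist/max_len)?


Word 1: "street" (length 6)
Word 2: "sheet" (length 5)
One optimal edit sequence:
  1. keep 's'
  2. delete 't'  (+1)
  3. substitute 'r' -> 'h'  (+1)
  4. keep 'e'
  5. keep 'e'
  6. keep 't'
Edit distance = 2
Max length = max(6, 5) = 6
Similarity = 1 - 2/6
= 0.6667


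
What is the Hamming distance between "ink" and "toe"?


Comparing character by character (same length = 3):
  Pos 0: 'i' vs 't' !=
  Pos 1: 'n' vs 'o' !=
  Pos 2: 'k' vs 'e' !=
Hamming distance = 3


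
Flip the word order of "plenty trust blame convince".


Original: "plenty trust blame convince"
Words (1..n): plenty | trust | blame | convince
Reversed (n..1): convince | blame | trust | plenty
Result = "convince blame trust plenty"


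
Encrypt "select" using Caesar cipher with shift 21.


Word: "select"
Shift: 21
Each letter → (letter + shift) mod 26:
  's' (18) + 21 = 13 → 'n'
  'e' (4) + 21 = 25 → 'z'
  'l' (11) + 21 = 6 → 'g'
  'e' (4) + 21 = 25 → 'z'
  'c' (2) + 21 = 23 → 'x'
  't' (19) + 21 = 14 → 'o'
Result = "nzgzxo"


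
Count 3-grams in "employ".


Word: "employ" (length 6)
Number of 3-grams = length - 3 + 1 = 6 - 3 + 1
= 4


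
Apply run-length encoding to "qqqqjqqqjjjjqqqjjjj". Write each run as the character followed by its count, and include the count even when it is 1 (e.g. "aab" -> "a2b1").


String: "qqqqjqqqjjjjqqqjjjj"
Scanning for consecutive runs:
  'q' x 4
  'j' x 1
  'q' x 3
  'j' x 4
  'q' x 3
  'j' x 4
RLE = "q4j1q3j4q3j4"


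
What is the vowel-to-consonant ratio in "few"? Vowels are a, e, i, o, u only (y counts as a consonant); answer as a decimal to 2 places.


Word: "few"
Vowels (a,e,i,o,u): 1
Consonants: 2
Ratio = 1/2
= 0.50


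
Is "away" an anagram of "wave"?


Word 1: "wave" → sorted: aevw
Word 2: "away" → sorted: aawy
Same letters? aevw != aawy
Anagram = No


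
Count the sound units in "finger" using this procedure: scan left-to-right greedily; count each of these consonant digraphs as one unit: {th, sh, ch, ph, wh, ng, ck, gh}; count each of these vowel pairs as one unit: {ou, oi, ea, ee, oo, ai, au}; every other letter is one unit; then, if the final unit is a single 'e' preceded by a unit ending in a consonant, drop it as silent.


Word: "finger" (6 letters)
Left-to-right scan:
  1. 'f' (letter)
  2. 'i' (letter)
  3. 'ng' (digraph)
  4. 'e' (letter)
  5. 'r' (letter)
Units from scan: 5
Sound units = 5 units


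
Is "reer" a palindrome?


Word: "reer"
Reversed: "reer"
Forward == Backward? reer == reer
Palindrome = Yes


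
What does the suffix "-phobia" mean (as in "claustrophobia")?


Suffix: -phobia
As in: claustrophobia -> claustro- + -phobia
Meaning = fear of


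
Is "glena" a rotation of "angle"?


Word: "angle", Candidate: "glena"
Method: check if candidate is substring of word+word
"angleangle" contains "glena"? No
Is rotation = No


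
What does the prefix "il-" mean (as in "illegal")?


Prefix: il-
Example: illegal = il- + legal
Meaning = not


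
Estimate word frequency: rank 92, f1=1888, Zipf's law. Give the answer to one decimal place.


Zipf's law: f(r) = f(1) / r
f(1) = 1888
f(92) = 1888 / 92
= 20.5 occurrences


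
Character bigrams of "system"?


Word: "system" (length 6)
Number of bigrams = 6 - 2 + 1 = 5
  Position 0: "sy"
  Position 1: "ys"
  Position 2: "st"
  Position 3: "te"
  Position 4: "em"
Bigrams = "sy", "ys", "st", "te", "em"


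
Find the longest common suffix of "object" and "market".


Word 1: "object"
Word 2: "market"
Comparing from end:
  Pos -1: 't' == 't'
  Pos -2: 'c' != 'e' (stop)
LCS = "t" (length 1)


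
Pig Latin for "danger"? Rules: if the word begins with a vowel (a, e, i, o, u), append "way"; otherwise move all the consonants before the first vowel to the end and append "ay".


Word: "danger"
Starts with consonant(s) → move to end, add 'ay'
Consonant cluster: "d"
Pig Latin = "angerday"


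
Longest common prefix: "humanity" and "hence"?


Word 1: "humanity"
Word 2: "hence"
Comparing from start:
  Pos 0: 'h' == 'h'
  Pos 1: 'u' != 'e' (stop)
LCP = "h" (length 1)


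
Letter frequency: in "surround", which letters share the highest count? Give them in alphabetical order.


Word: "surround"
Letter counts:
  'd': 1
  'n': 1
  'o': 1
  'r': 2
  's': 1
  'u': 2
Maximum count = 2
Most frequent = 'r', 'u' (2 times each)


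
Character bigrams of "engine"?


Word: "engine" (length 6)
Number of bigrams = 6 - 2 + 1 = 5
  Position 0: "en"
  Position 1: "ng"
  Position 2: "gi"
  Position 3: "in"
  Position 4: "ne"
Bigrams = "en", "ng", "gi", "in", "ne"


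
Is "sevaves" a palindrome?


Word: "sevaves"
Reversed: "sevaves"
Forward == Backward? sevaves == sevaves
Palindrome = Yes


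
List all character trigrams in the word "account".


Word: "account" (length 7)
Number of trigrams = 7 - 3 + 1 = 5
  Position 0: "acc"
  Position 1: "cco"
  Position 2: "cou"
  Position 3: "oun"
  Position 4: "unt"
Trigrams = "acc", "cco", "cou", "oun", "unt"


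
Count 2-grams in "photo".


Word: "photo" (length 5)
Number of 2-grams = length - 2 + 1 = 5 - 2 + 1
= 4


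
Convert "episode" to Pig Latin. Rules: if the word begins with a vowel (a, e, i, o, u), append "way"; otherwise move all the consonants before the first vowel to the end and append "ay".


Word: "episode"
Starts with vowel → add 'way'
Pig Latin = "episodeway"


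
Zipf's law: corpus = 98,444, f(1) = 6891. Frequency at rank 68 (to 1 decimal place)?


Zipf's law: f(r) = f(1) / r
f(1) = 6891
f(68) = 6891 / 68
= 101.3 occurrences


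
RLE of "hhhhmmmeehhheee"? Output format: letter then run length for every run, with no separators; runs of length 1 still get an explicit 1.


String: "hhhhmmmeehhheee"
Scanning for consecutive runs:
  'h' x 4
  'm' x 3
  'e' x 2
  'h' x 3
  'e' x 3
RLE = "h4m3e2h3e3"


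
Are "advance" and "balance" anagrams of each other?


Word 1: "advance" → sorted: aacdenv
Word 2: "balance" → sorted: aabceln
Same letters? aacdenv != aabceln
Anagram = No


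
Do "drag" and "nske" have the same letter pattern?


Pattern of "drag": [0, 1, 2, 3]
Pattern of "nske": [0, 1, 2, 3]
Patterns match
Same pattern = Yes


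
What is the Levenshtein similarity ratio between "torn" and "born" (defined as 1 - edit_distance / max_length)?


Word 1: "torn" (length 4)
Word 2: "born" (length 4)
One optimal edit sequence:
  1. substitute 't' -> 'b'  (+1)
  2. keep 'o'
  3. keep 'r'
  4. keep 'n'
Edit distance = 1
Max length = max(4, 4) = 4
Similarity = 1 - 1/4
= 0.7500


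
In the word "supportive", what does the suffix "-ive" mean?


Suffix: -ive
Example: supportive = support + -ive
Meaning = tending to


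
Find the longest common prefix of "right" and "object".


Word 1: "right"
Word 2: "object"
Comparing from start:
  Pos 0: 'r' != 'o' (stop)
LCP = "" (length 0)


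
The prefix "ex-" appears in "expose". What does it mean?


Prefix: ex-
Example: expose (ex- + pose)
Meaning = out / former


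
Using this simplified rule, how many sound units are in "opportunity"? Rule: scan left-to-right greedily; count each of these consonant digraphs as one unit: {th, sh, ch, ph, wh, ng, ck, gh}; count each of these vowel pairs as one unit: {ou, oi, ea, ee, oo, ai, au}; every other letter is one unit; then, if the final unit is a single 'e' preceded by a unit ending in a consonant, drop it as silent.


Word: "opportunity" (11 letters)
Left-to-right scan:
  [1] 'o' (letter)
  [2] 'p' (letter)
  [3] 'p' (letter)
  [4] 'o' (letter)
  [5] 'r' (letter)
  [6] 't' (letter)
  [7] 'u' (letter)
  [8] 'n' (letter)
  [9] 'i' (letter)
  [10] 't' (letter)
  [11] 'y' (letter)
Units from scan: 11
Sound units = 11 units


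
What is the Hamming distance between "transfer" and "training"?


Comparing character by character (same length = 8):
  Pos 0: 't' vs 't' =
  Pos 1: 'r' vs 'r' =
  Pos 2: 'a' vs 'a' =
  Pos 3: 'n' vs 'i' !=
  Pos 4: 's' vs 'n' !=
  Pos 5: 'f' vs 'i' !=
  Pos 6: 'e' vs 'n' !=
  Pos 7: 'r' vs 'g' !=
Hamming distance = 5


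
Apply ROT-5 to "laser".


Word: "laser"
Shift: 5
Each letter → (letter + shift) mod 26:
  'l' (11) + 5 = 16 → 'q'
  'a' (0) + 5 = 5 → 'f'
  's' (18) + 5 = 23 → 'x'
  'e' (4) + 5 = 9 → 'j'
  'r' (17) + 5 = 22 → 'w'
Result = "qfxjw"


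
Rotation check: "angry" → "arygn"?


Word: "angry", Candidate: "arygn"
Method: check if candidate is substring of word+word
"angryangry" contains "arygn"? No
Is rotation = No


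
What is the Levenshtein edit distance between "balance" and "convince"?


Word 1: "balance" (length 7)
Word 2: "convince" (length 8)
One optimal edit sequence (insert/delete/substitute each cost 1):
  1. insert 'c'  (+1)
  2. substitute 'b' -> 'o'  (+1)
  3. substitute 'a' -> 'n'  (+1)
  4. substitute 'l' -> 'v'  (+1)
  5. substitute 'a' -> 'i'  (+1)
  6. keep 'n'
  7. keep 'c'
  8. keep 'e'
Total edit operations: 5
Edit distance = 5


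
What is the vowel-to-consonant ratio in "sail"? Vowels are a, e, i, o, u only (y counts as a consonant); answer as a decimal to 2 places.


Word: "sail"
Vowels (a,e,i,o,u): 2
Consonants: 2
Ratio = 2/2
= 1.00
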